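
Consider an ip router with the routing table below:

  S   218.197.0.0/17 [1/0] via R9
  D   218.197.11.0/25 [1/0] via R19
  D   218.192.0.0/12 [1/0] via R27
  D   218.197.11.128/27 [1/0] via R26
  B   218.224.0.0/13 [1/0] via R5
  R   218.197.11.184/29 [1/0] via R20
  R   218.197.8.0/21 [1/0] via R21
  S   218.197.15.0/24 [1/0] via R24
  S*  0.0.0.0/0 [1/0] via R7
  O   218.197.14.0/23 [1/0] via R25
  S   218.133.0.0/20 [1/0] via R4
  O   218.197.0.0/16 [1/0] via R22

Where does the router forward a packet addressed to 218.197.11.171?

Routes whose prefix contains 218.197.11.171:
  0.0.0.0/0 (default, matches everything) -> R7
  218.192.0.0/12 (218.192.0.0 - 218.207.255.255) -> R27
  218.197.0.0/16 (218.197.0.0 - 218.197.255.255) -> R22
  218.197.0.0/17 (218.197.0.0 - 218.197.127.255) -> R9
  218.197.8.0/21 (218.197.8.0 - 218.197.15.255) -> R21
More-specific entries that do NOT match:
  218.197.11.184/29 (218.197.11.184 - 218.197.11.191) does not contain 218.197.11.171
  218.197.11.128/27 (218.197.11.128 - 218.197.11.159) does not contain 218.197.11.171
  218.197.11.0/25 (218.197.11.0 - 218.197.11.127) does not contain 218.197.11.171
  218.197.15.0/24 (218.197.15.0 - 218.197.15.255) does not contain 218.197.11.171
  218.197.14.0/23 (218.197.14.0 - 218.197.15.255) does not contain 218.197.11.171
Longest matching prefix is /21 -> next hop R21.

R21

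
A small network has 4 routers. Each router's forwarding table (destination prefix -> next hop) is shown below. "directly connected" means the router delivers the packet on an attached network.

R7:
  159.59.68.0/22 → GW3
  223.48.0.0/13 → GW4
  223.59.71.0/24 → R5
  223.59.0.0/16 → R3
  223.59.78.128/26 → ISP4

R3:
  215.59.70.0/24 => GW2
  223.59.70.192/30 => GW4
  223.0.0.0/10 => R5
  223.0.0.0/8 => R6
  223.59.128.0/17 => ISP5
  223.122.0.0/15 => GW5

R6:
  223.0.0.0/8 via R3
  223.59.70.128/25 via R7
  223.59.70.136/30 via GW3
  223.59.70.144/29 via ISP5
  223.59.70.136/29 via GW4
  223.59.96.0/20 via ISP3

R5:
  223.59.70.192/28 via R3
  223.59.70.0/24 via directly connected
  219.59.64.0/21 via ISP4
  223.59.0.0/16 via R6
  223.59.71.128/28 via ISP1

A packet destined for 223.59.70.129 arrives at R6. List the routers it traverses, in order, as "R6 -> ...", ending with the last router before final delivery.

At R6: longest match for 223.59.70.129 is 223.59.70.128/25 -> R7
At R7: longest match for 223.59.70.129 is 223.59.0.0/16 -> R3
At R3: longest match for 223.59.70.129 is 223.0.0.0/10 -> R5
At R5: longest match for 223.59.70.129 is 223.59.70.0/24 -> directly connected

R6 -> R7 -> R3 -> R5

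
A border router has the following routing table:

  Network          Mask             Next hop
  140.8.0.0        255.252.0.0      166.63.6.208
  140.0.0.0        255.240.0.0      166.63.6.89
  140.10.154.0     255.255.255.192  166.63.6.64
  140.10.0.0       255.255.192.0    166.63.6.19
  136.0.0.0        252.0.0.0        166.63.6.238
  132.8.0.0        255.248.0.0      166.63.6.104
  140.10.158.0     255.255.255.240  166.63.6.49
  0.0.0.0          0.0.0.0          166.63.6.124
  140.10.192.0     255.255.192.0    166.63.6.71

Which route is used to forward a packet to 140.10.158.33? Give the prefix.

Entries matching 140.10.158.33:
  0.0.0.0/0 (default, matches everything)
  140.0.0.0/12 (140.0.0.0 - 140.15.255.255)
  140.8.0.0/14 (140.8.0.0 - 140.11.255.255)
Most specific is 140.8.0.0/14.

140.8.0.0/14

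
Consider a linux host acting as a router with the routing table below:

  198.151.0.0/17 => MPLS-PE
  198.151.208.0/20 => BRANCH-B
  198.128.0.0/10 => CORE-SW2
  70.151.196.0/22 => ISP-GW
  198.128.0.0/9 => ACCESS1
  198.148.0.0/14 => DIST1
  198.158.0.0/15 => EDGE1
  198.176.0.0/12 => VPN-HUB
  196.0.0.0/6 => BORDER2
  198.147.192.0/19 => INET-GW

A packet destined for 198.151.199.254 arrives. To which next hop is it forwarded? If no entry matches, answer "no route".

Routes whose prefix contains 198.151.199.254:
  196.0.0.0/6 (196.0.0.0 - 199.255.255.255) -> BORDER2
  198.128.0.0/9 (198.128.0.0 - 198.255.255.255) -> ACCESS1
  198.128.0.0/10 (198.128.0.0 - 198.191.255.255) -> CORE-SW2
  198.148.0.0/14 (198.148.0.0 - 198.151.255.255) -> DIST1
More-specific entries that do NOT match:
  70.151.196.0/22 (70.151.196.0 - 70.151.199.255) does not contain 198.151.199.254
  198.151.208.0/20 (198.151.208.0 - 198.151.223.255) does not contain 198.151.199.254
  198.147.192.0/19 (198.147.192.0 - 198.147.223.255) does not contain 198.151.199.254
  198.151.0.0/17 (198.151.0.0 - 198.151.127.255) does not contain 198.151.199.254
  198.158.0.0/15 (198.158.0.0 - 198.159.255.255) does not contain 198.151.199.254
Longest matching prefix is /14 -> next hop DIST1.

DIST1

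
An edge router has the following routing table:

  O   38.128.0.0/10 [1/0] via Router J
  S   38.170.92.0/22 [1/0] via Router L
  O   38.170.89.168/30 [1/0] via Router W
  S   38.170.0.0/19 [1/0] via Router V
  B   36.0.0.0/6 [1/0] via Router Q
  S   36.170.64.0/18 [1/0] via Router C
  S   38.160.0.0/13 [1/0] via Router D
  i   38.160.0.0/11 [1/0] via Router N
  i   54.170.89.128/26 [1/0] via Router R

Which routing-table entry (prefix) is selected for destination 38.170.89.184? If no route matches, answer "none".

Entries matching 38.170.89.184:
  36.0.0.0/6 (36.0.0.0 - 39.255.255.255)
  38.128.0.0/10 (38.128.0.0 - 38.191.255.255)
  38.160.0.0/11 (38.160.0.0 - 38.191.255.255)
Most specific is 38.160.0.0/11.

38.160.0.0/11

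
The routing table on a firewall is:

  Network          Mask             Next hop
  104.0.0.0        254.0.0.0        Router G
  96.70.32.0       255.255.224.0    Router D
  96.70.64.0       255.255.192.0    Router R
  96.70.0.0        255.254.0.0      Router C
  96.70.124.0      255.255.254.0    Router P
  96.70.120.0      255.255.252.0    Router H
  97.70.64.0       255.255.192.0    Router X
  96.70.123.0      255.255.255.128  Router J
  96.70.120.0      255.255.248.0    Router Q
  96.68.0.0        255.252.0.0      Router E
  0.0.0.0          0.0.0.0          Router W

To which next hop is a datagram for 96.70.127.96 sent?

Router Q

Routes whose prefix contains 96.70.127.96:
  0.0.0.0/0 (default, matches everything) -> Router W
  96.68.0.0/14 (96.68.0.0 - 96.71.255.255) -> Router E
  96.70.0.0/15 (96.70.0.0 - 96.71.255.255) -> Router C
  96.70.64.0/18 (96.70.64.0 - 96.70.127.255) -> Router R
  96.70.120.0/21 (96.70.120.0 - 96.70.127.255) -> Router Q
More-specific entries that do NOT match:
  96.70.123.0/25 (96.70.123.0 - 96.70.123.127) does not contain 96.70.127.96
  96.70.124.0/23 (96.70.124.0 - 96.70.125.255) does not contain 96.70.127.96
  96.70.120.0/22 (96.70.120.0 - 96.70.123.255) does not contain 96.70.127.96
Longest matching prefix is /21 -> next hop Router Q.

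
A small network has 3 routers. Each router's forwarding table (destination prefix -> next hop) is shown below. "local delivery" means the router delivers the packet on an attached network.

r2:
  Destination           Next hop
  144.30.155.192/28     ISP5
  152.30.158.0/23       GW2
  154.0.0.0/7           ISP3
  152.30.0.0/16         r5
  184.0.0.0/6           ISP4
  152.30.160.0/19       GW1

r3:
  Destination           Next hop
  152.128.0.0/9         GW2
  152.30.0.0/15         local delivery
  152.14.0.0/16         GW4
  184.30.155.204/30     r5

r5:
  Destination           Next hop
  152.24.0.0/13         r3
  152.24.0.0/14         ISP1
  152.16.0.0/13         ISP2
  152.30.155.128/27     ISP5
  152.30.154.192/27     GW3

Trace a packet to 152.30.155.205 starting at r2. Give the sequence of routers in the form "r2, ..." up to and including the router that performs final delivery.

r2, r5, r3

At r2: longest match for 152.30.155.205 is 152.30.0.0/16 -> r5
At r5: longest match for 152.30.155.205 is 152.24.0.0/13 -> r3
At r3: longest match for 152.30.155.205 is 152.30.0.0/15 -> local delivery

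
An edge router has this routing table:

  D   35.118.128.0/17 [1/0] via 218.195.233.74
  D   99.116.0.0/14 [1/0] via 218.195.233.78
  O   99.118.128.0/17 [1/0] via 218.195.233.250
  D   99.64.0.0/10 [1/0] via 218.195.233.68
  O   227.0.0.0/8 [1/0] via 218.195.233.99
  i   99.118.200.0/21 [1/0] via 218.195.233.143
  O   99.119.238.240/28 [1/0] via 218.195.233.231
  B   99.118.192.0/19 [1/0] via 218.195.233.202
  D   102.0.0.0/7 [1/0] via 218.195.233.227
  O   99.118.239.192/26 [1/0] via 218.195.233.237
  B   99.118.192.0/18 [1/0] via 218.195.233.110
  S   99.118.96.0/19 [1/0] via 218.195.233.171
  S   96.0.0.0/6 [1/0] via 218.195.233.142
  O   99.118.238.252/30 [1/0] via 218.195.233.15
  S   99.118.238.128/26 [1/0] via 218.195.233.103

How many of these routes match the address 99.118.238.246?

Prefixes containing 99.118.238.246:
  96.0.0.0/6 (96.0.0.0 - 99.255.255.255)
  99.64.0.0/10 (99.64.0.0 - 99.127.255.255)
  99.116.0.0/14 (99.116.0.0 - 99.119.255.255)
  99.118.128.0/17 (99.118.128.0 - 99.118.255.255)
  99.118.192.0/18 (99.118.192.0 - 99.118.255.255)
Total matching entries: 5.

5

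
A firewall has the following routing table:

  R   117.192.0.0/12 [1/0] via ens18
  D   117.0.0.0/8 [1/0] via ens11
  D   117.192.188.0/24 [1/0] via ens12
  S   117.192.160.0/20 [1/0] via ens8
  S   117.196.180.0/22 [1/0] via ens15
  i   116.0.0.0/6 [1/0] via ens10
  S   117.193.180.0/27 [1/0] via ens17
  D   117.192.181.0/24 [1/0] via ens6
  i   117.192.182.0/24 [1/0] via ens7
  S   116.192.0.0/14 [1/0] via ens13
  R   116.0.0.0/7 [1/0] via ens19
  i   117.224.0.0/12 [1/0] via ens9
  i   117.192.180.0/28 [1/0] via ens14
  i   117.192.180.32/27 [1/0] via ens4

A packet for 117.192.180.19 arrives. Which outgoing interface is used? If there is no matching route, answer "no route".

ens18

Routes whose prefix contains 117.192.180.19:
  116.0.0.0/6 (116.0.0.0 - 119.255.255.255) -> ens10
  116.0.0.0/7 (116.0.0.0 - 117.255.255.255) -> ens19
  117.0.0.0/8 (117.0.0.0 - 117.255.255.255) -> ens11
  117.192.0.0/12 (117.192.0.0 - 117.207.255.255) -> ens18
More-specific entries that do NOT match:
  117.192.180.0/28 (117.192.180.0 - 117.192.180.15) does not contain 117.192.180.19
  117.193.180.0/27 (117.193.180.0 - 117.193.180.31) does not contain 117.192.180.19
  117.192.180.32/27 (117.192.180.32 - 117.192.180.63) does not contain 117.192.180.19
  117.192.188.0/24 (117.192.188.0 - 117.192.188.255) does not contain 117.192.180.19
  117.192.181.0/24 (117.192.181.0 - 117.192.181.255) does not contain 117.192.180.19
  117.192.182.0/24 (117.192.182.0 - 117.192.182.255) does not contain 117.192.180.19
  117.196.180.0/22 (117.196.180.0 - 117.196.183.255) does not contain 117.192.180.19
  117.192.160.0/20 (117.192.160.0 - 117.192.175.255) does not contain 117.192.180.19
  116.192.0.0/14 (116.192.0.0 - 116.195.255.255) does not contain 117.192.180.19
Longest matching prefix is /12 -> interface ens18.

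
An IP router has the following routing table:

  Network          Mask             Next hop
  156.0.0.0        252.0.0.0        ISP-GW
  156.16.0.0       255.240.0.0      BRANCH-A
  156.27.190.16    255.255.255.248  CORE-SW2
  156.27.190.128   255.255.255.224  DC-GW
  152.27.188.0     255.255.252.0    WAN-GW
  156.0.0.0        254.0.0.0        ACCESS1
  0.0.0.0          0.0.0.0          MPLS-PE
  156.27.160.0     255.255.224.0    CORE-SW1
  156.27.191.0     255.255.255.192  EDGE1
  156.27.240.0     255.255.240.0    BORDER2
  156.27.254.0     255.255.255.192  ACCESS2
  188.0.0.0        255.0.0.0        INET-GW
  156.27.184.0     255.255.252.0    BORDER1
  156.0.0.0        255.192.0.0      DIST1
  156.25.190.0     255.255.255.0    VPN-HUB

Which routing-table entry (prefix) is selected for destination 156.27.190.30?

Entries matching 156.27.190.30:
  0.0.0.0/0 (default, matches everything)
  156.0.0.0/6 (156.0.0.0 - 159.255.255.255)
  156.0.0.0/7 (156.0.0.0 - 157.255.255.255)
  156.0.0.0/10 (156.0.0.0 - 156.63.255.255)
  156.16.0.0/12 (156.16.0.0 - 156.31.255.255)
  156.27.160.0/19 (156.27.160.0 - 156.27.191.255)
Most specific is 156.27.160.0/19.

156.27.160.0/19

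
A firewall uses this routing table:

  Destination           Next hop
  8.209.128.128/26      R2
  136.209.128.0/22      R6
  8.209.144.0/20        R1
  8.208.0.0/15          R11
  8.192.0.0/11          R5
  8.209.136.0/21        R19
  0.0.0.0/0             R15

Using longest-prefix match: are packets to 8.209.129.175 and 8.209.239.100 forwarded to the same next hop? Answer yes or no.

yes

8.209.129.175: longest match 8.208.0.0/15 -> R11
8.209.239.100: longest match 8.208.0.0/15 -> R11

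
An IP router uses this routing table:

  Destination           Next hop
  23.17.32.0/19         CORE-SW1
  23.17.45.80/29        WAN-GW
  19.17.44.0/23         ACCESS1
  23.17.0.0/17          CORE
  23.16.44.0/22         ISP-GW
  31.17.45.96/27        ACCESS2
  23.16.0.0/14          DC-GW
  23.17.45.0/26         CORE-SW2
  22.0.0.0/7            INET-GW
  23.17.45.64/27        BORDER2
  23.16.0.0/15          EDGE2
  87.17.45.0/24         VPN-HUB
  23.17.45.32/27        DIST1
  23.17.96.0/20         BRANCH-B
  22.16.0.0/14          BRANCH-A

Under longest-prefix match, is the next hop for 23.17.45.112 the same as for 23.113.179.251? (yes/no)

no

23.17.45.112: longest match 23.17.32.0/19 -> CORE-SW1
23.113.179.251: longest match 22.0.0.0/7 -> INET-GW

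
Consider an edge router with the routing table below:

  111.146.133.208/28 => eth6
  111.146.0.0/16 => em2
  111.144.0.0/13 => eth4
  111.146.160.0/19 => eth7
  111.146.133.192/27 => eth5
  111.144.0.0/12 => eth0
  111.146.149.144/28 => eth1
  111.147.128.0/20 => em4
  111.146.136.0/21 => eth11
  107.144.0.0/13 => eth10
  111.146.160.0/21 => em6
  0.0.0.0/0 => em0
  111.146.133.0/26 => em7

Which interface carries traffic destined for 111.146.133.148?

em2

Routes whose prefix contains 111.146.133.148:
  0.0.0.0/0 (default, matches everything) -> em0
  111.144.0.0/12 (111.144.0.0 - 111.159.255.255) -> eth0
  111.144.0.0/13 (111.144.0.0 - 111.151.255.255) -> eth4
  111.146.0.0/16 (111.146.0.0 - 111.146.255.255) -> em2
More-specific entries that do NOT match:
  111.146.133.208/28 (111.146.133.208 - 111.146.133.223) does not contain 111.146.133.148
  111.146.149.144/28 (111.146.149.144 - 111.146.149.159) does not contain 111.146.133.148
  111.146.133.192/27 (111.146.133.192 - 111.146.133.223) does not contain 111.146.133.148
  111.146.133.0/26 (111.146.133.0 - 111.146.133.63) does not contain 111.146.133.148
  111.146.136.0/21 (111.146.136.0 - 111.146.143.255) does not contain 111.146.133.148
  111.146.160.0/21 (111.146.160.0 - 111.146.167.255) does not contain 111.146.133.148
  111.147.128.0/20 (111.147.128.0 - 111.147.143.255) does not contain 111.146.133.148
  111.146.160.0/19 (111.146.160.0 - 111.146.191.255) does not contain 111.146.133.148
Longest matching prefix is /16 -> interface em2.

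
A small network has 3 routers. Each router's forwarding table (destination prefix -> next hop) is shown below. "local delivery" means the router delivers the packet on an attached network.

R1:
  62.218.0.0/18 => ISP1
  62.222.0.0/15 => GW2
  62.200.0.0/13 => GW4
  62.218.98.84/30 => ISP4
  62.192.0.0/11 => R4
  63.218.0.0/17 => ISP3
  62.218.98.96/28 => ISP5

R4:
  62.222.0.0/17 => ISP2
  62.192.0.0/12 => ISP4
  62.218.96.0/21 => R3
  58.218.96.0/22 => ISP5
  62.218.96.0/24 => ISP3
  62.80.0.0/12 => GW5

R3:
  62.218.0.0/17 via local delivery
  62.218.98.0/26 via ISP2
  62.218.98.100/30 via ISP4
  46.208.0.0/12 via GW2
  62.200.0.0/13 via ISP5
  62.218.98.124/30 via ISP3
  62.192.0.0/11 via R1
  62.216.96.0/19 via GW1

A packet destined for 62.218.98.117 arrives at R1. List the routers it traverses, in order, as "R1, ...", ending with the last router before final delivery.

R1, R4, R3

At R1: longest match for 62.218.98.117 is 62.192.0.0/11 -> R4
At R4: longest match for 62.218.98.117 is 62.218.96.0/21 -> R3
At R3: longest match for 62.218.98.117 is 62.218.0.0/17 -> local delivery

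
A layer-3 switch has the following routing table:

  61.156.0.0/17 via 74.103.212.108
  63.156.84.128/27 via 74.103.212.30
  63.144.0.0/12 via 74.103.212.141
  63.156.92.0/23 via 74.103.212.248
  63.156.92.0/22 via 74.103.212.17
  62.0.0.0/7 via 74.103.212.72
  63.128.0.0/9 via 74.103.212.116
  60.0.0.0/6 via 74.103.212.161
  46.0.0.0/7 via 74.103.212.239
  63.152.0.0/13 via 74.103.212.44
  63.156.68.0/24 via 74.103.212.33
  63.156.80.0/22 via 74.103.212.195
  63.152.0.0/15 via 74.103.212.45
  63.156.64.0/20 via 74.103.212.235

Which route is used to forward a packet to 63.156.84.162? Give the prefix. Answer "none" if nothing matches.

63.152.0.0/13

Entries matching 63.156.84.162:
  60.0.0.0/6 (60.0.0.0 - 63.255.255.255)
  62.0.0.0/7 (62.0.0.0 - 63.255.255.255)
  63.128.0.0/9 (63.128.0.0 - 63.255.255.255)
  63.144.0.0/12 (63.144.0.0 - 63.159.255.255)
  63.152.0.0/13 (63.152.0.0 - 63.159.255.255)
Most specific is 63.152.0.0/13.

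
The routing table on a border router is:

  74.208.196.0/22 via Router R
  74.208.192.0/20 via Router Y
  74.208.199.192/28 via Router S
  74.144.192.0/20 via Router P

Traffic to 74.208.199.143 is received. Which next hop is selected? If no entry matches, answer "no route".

Routes whose prefix contains 74.208.199.143:
  74.208.192.0/20 (74.208.192.0 - 74.208.207.255) -> Router Y
  74.208.196.0/22 (74.208.196.0 - 74.208.199.255) -> Router R
More-specific entries that do NOT match:
  74.208.199.192/28 (74.208.199.192 - 74.208.199.207) does not contain 74.208.199.143
Longest matching prefix is /22 -> next hop Router R.

Router R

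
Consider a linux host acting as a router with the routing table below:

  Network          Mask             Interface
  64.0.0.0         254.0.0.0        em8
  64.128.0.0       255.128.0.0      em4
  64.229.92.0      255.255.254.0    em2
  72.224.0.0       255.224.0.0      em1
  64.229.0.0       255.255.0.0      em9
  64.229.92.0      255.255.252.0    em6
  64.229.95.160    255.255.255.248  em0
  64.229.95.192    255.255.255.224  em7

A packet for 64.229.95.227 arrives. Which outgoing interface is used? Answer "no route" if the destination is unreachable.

em6

Routes whose prefix contains 64.229.95.227:
  64.0.0.0/7 (64.0.0.0 - 65.255.255.255) -> em8
  64.128.0.0/9 (64.128.0.0 - 64.255.255.255) -> em4
  64.229.0.0/16 (64.229.0.0 - 64.229.255.255) -> em9
  64.229.92.0/22 (64.229.92.0 - 64.229.95.255) -> em6
More-specific entries that do NOT match:
  64.229.95.160/29 (64.229.95.160 - 64.229.95.167) does not contain 64.229.95.227
  64.229.95.192/27 (64.229.95.192 - 64.229.95.223) does not contain 64.229.95.227
  64.229.92.0/23 (64.229.92.0 - 64.229.93.255) does not contain 64.229.95.227
Longest matching prefix is /22 -> interface em6.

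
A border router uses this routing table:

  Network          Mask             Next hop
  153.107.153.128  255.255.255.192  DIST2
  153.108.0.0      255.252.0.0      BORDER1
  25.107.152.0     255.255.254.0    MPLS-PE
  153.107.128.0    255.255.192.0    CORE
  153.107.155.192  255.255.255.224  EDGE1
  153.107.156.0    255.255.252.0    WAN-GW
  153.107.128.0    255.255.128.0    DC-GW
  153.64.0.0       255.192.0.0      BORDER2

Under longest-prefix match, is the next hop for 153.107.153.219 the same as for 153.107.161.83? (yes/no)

153.107.153.219: longest match 153.107.128.0/18 -> CORE
153.107.161.83: longest match 153.107.128.0/18 -> CORE

yes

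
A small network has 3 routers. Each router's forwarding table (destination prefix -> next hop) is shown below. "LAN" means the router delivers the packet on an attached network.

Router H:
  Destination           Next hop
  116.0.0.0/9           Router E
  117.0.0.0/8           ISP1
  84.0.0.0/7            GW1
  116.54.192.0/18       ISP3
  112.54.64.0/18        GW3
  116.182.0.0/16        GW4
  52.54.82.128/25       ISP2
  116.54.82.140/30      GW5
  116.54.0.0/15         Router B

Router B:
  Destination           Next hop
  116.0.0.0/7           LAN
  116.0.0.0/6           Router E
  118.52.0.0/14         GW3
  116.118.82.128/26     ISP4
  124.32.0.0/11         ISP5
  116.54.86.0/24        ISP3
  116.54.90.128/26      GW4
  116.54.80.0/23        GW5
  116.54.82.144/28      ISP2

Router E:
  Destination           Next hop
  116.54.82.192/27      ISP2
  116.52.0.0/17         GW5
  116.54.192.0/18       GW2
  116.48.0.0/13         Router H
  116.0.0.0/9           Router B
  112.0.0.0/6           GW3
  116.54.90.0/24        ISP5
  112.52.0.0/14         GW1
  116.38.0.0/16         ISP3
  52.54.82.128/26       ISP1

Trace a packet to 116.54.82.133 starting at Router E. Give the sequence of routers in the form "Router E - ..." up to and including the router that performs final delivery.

Router E - Router H - Router B

At Router E: longest match for 116.54.82.133 is 116.48.0.0/13 -> Router H
At Router H: longest match for 116.54.82.133 is 116.54.0.0/15 -> Router B
At Router B: longest match for 116.54.82.133 is 116.0.0.0/7 -> LAN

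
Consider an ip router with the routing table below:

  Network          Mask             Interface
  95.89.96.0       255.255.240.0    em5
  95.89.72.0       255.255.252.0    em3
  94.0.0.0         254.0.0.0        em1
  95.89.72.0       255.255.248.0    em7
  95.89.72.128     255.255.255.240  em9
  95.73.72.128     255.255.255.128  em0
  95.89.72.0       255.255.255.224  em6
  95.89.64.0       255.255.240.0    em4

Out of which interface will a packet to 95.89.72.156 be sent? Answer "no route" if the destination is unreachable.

em3

Routes whose prefix contains 95.89.72.156:
  94.0.0.0/7 (94.0.0.0 - 95.255.255.255) -> em1
  95.89.64.0/20 (95.89.64.0 - 95.89.79.255) -> em4
  95.89.72.0/21 (95.89.72.0 - 95.89.79.255) -> em7
  95.89.72.0/22 (95.89.72.0 - 95.89.75.255) -> em3
More-specific entries that do NOT match:
  95.89.72.128/28 (95.89.72.128 - 95.89.72.143) does not contain 95.89.72.156
  95.89.72.0/27 (95.89.72.0 - 95.89.72.31) does not contain 95.89.72.156
  95.73.72.128/25 (95.73.72.128 - 95.73.72.255) does not contain 95.89.72.156
Longest matching prefix is /22 -> interface em3.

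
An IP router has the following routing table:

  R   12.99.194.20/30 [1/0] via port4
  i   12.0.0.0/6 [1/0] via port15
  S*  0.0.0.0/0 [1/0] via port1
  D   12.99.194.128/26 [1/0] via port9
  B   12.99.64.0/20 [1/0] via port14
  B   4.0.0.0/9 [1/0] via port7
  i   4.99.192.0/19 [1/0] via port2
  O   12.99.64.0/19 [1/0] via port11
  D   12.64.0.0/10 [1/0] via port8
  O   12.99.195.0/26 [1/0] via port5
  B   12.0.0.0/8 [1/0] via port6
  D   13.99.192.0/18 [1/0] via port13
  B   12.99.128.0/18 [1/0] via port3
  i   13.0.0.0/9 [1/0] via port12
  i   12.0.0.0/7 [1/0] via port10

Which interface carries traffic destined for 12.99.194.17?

port8

Routes whose prefix contains 12.99.194.17:
  0.0.0.0/0 (default, matches everything) -> port1
  12.0.0.0/6 (12.0.0.0 - 15.255.255.255) -> port15
  12.0.0.0/7 (12.0.0.0 - 13.255.255.255) -> port10
  12.0.0.0/8 (12.0.0.0 - 12.255.255.255) -> port6
  12.64.0.0/10 (12.64.0.0 - 12.127.255.255) -> port8
More-specific entries that do NOT match:
  12.99.194.20/30 (12.99.194.20 - 12.99.194.23) does not contain 12.99.194.17
  12.99.194.128/26 (12.99.194.128 - 12.99.194.191) does not contain 12.99.194.17
  12.99.195.0/26 (12.99.195.0 - 12.99.195.63) does not contain 12.99.194.17
  12.99.64.0/20 (12.99.64.0 - 12.99.79.255) does not contain 12.99.194.17
  4.99.192.0/19 (4.99.192.0 - 4.99.223.255) does not contain 12.99.194.17
  12.99.64.0/19 (12.99.64.0 - 12.99.95.255) does not contain 12.99.194.17
  13.99.192.0/18 (13.99.192.0 - 13.99.255.255) does not contain 12.99.194.17
  12.99.128.0/18 (12.99.128.0 - 12.99.191.255) does not contain 12.99.194.17
Longest matching prefix is /10 -> interface port8.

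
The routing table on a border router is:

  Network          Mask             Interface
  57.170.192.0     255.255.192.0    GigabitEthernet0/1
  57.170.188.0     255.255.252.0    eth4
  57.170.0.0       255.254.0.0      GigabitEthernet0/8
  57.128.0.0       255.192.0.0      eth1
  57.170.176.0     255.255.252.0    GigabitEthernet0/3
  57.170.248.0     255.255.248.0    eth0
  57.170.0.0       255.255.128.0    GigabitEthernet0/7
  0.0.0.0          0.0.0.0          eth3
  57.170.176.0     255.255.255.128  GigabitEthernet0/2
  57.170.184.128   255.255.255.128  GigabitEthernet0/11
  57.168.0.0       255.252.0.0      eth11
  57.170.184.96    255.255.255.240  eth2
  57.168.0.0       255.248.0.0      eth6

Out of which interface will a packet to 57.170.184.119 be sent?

Routes whose prefix contains 57.170.184.119:
  0.0.0.0/0 (default, matches everything) -> eth3
  57.128.0.0/10 (57.128.0.0 - 57.191.255.255) -> eth1
  57.168.0.0/13 (57.168.0.0 - 57.175.255.255) -> eth6
  57.168.0.0/14 (57.168.0.0 - 57.171.255.255) -> eth11
  57.170.0.0/15 (57.170.0.0 - 57.171.255.255) -> GigabitEthernet0/8
More-specific entries that do NOT match:
  57.170.184.96/28 (57.170.184.96 - 57.170.184.111) does not contain 57.170.184.119
  57.170.176.0/25 (57.170.176.0 - 57.170.176.127) does not contain 57.170.184.119
  57.170.184.128/25 (57.170.184.128 - 57.170.184.255) does not contain 57.170.184.119
  57.170.188.0/22 (57.170.188.0 - 57.170.191.255) does not contain 57.170.184.119
  57.170.176.0/22 (57.170.176.0 - 57.170.179.255) does not contain 57.170.184.119
  57.170.248.0/21 (57.170.248.0 - 57.170.255.255) does not contain 57.170.184.119
  57.170.192.0/18 (57.170.192.0 - 57.170.255.255) does not contain 57.170.184.119
  57.170.0.0/17 (57.170.0.0 - 57.170.127.255) does not contain 57.170.184.119
Longest matching prefix is /15 -> interface GigabitEthernet0/8.

GigabitEthernet0/8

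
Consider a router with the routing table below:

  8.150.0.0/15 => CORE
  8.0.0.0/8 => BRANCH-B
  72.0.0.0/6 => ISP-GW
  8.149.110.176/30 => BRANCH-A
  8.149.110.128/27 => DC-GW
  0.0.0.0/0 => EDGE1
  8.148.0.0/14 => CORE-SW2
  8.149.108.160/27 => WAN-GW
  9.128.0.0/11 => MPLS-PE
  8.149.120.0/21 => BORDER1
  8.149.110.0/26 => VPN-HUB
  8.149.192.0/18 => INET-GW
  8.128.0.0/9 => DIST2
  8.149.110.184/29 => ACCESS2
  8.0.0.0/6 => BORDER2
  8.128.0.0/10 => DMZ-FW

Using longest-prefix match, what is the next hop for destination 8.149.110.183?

CORE-SW2

Routes whose prefix contains 8.149.110.183:
  0.0.0.0/0 (default, matches everything) -> EDGE1
  8.0.0.0/6 (8.0.0.0 - 11.255.255.255) -> BORDER2
  8.0.0.0/8 (8.0.0.0 - 8.255.255.255) -> BRANCH-B
  8.128.0.0/9 (8.128.0.0 - 8.255.255.255) -> DIST2
  8.128.0.0/10 (8.128.0.0 - 8.191.255.255) -> DMZ-FW
  8.148.0.0/14 (8.148.0.0 - 8.151.255.255) -> CORE-SW2
More-specific entries that do NOT match:
  8.149.110.176/30 (8.149.110.176 - 8.149.110.179) does not contain 8.149.110.183
  8.149.110.184/29 (8.149.110.184 - 8.149.110.191) does not contain 8.149.110.183
  8.149.110.128/27 (8.149.110.128 - 8.149.110.159) does not contain 8.149.110.183
  8.149.108.160/27 (8.149.108.160 - 8.149.108.191) does not contain 8.149.110.183
  8.149.110.0/26 (8.149.110.0 - 8.149.110.63) does not contain 8.149.110.183
  8.149.120.0/21 (8.149.120.0 - 8.149.127.255) does not contain 8.149.110.183
  8.149.192.0/18 (8.149.192.0 - 8.149.255.255) does not contain 8.149.110.183
  8.150.0.0/15 (8.150.0.0 - 8.151.255.255) does not contain 8.149.110.183
Longest matching prefix is /14 -> next hop CORE-SW2.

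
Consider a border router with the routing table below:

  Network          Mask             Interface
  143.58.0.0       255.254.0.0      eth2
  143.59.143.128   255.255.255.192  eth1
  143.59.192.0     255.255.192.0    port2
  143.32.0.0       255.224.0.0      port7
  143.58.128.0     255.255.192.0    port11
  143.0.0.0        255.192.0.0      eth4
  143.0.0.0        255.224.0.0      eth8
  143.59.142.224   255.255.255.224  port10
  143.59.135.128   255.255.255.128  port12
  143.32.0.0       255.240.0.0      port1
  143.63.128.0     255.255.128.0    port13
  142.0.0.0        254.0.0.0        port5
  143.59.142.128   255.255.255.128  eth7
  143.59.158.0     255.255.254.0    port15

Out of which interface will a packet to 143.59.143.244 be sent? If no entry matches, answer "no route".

eth2

Routes whose prefix contains 143.59.143.244:
  142.0.0.0/7 (142.0.0.0 - 143.255.255.255) -> port5
  143.0.0.0/10 (143.0.0.0 - 143.63.255.255) -> eth4
  143.32.0.0/11 (143.32.0.0 - 143.63.255.255) -> port7
  143.58.0.0/15 (143.58.0.0 - 143.59.255.255) -> eth2
More-specific entries that do NOT match:
  143.59.142.224/27 (143.59.142.224 - 143.59.142.255) does not contain 143.59.143.244
  143.59.143.128/26 (143.59.143.128 - 143.59.143.191) does not contain 143.59.143.244
  143.59.135.128/25 (143.59.135.128 - 143.59.135.255) does not contain 143.59.143.244
  143.59.142.128/25 (143.59.142.128 - 143.59.142.255) does not contain 143.59.143.244
  143.59.158.0/23 (143.59.158.0 - 143.59.159.255) does not contain 143.59.143.244
  143.59.192.0/18 (143.59.192.0 - 143.59.255.255) does not contain 143.59.143.244
  143.58.128.0/18 (143.58.128.0 - 143.58.191.255) does not contain 143.59.143.244
  143.63.128.0/17 (143.63.128.0 - 143.63.255.255) does not contain 143.59.143.244
Longest matching prefix is /15 -> interface eth2.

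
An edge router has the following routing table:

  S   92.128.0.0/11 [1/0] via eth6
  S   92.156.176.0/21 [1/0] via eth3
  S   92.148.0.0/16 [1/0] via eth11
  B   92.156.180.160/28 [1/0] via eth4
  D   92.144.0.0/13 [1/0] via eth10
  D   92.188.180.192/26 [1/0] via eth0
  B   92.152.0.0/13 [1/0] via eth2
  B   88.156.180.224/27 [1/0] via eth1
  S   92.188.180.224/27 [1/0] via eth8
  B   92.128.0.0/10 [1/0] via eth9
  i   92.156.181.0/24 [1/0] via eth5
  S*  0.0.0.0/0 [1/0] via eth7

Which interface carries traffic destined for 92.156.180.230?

eth3

Routes whose prefix contains 92.156.180.230:
  0.0.0.0/0 (default, matches everything) -> eth7
  92.128.0.0/10 (92.128.0.0 - 92.191.255.255) -> eth9
  92.128.0.0/11 (92.128.0.0 - 92.159.255.255) -> eth6
  92.152.0.0/13 (92.152.0.0 - 92.159.255.255) -> eth2
  92.156.176.0/21 (92.156.176.0 - 92.156.183.255) -> eth3
More-specific entries that do NOT match:
  92.156.180.160/28 (92.156.180.160 - 92.156.180.175) does not contain 92.156.180.230
  88.156.180.224/27 (88.156.180.224 - 88.156.180.255) does not contain 92.156.180.230
  92.188.180.224/27 (92.188.180.224 - 92.188.180.255) does not contain 92.156.180.230
  92.188.180.192/26 (92.188.180.192 - 92.188.180.255) does not contain 92.156.180.230
  92.156.181.0/24 (92.156.181.0 - 92.156.181.255) does not contain 92.156.180.230
Longest matching prefix is /21 -> interface eth3.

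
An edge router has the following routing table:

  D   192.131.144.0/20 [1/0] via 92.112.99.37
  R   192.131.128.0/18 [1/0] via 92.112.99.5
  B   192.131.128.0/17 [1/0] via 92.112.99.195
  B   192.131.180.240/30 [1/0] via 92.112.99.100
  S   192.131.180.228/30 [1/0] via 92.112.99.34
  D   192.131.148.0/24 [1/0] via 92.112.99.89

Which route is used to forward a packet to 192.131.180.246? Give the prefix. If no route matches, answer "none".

Entries matching 192.131.180.246:
  192.131.128.0/17 (192.131.128.0 - 192.131.255.255)
  192.131.128.0/18 (192.131.128.0 - 192.131.191.255)
Most specific is 192.131.128.0/18.

192.131.128.0/18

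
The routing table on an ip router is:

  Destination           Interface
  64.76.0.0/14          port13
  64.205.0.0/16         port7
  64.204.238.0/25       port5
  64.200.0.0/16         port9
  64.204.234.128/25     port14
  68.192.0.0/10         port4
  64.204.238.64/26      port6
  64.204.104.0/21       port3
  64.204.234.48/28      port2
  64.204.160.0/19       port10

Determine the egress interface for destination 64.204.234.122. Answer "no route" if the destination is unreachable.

no route

No entry's prefix contains 64.204.234.122; there is no default route.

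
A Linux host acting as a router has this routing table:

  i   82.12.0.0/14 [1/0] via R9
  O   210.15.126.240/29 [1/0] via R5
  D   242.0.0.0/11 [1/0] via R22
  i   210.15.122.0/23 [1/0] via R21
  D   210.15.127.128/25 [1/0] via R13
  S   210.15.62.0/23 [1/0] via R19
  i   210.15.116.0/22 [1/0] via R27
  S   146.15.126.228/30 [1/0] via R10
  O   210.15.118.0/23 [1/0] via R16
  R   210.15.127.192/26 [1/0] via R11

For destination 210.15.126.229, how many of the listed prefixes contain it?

No listed prefix contains 210.15.126.229.
Total matching entries: 0.

0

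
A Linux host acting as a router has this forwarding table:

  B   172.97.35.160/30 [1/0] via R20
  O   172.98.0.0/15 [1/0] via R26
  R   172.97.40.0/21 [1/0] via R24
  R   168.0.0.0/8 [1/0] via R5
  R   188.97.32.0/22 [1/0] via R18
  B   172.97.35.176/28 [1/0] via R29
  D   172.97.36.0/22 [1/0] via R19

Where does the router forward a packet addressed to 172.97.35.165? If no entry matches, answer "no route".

No entry's prefix contains 172.97.35.165; there is no default route.

no route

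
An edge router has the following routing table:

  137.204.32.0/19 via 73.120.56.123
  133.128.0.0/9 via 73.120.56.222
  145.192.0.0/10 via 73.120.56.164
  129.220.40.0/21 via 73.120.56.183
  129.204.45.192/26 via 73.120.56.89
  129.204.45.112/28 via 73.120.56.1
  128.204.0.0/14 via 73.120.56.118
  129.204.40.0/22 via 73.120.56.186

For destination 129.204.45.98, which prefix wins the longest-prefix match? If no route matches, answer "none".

129.204.45.98 is outside every listed prefix and there is no default route.

none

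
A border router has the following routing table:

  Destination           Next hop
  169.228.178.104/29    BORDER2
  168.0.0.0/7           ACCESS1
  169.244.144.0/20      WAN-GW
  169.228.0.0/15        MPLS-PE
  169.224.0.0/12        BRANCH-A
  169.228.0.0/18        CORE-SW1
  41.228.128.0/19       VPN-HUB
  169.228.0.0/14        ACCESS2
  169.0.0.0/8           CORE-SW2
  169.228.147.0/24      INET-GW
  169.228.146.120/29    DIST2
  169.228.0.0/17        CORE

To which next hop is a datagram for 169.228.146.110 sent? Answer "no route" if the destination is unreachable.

Routes whose prefix contains 169.228.146.110:
  168.0.0.0/7 (168.0.0.0 - 169.255.255.255) -> ACCESS1
  169.0.0.0/8 (169.0.0.0 - 169.255.255.255) -> CORE-SW2
  169.224.0.0/12 (169.224.0.0 - 169.239.255.255) -> BRANCH-A
  169.228.0.0/14 (169.228.0.0 - 169.231.255.255) -> ACCESS2
  169.228.0.0/15 (169.228.0.0 - 169.229.255.255) -> MPLS-PE
More-specific entries that do NOT match:
  169.228.178.104/29 (169.228.178.104 - 169.228.178.111) does not contain 169.228.146.110
  169.228.146.120/29 (169.228.146.120 - 169.228.146.127) does not contain 169.228.146.110
  169.228.147.0/24 (169.228.147.0 - 169.228.147.255) does not contain 169.228.146.110
  169.244.144.0/20 (169.244.144.0 - 169.244.159.255) does not contain 169.228.146.110
  41.228.128.0/19 (41.228.128.0 - 41.228.159.255) does not contain 169.228.146.110
  169.228.0.0/18 (169.228.0.0 - 169.228.63.255) does not contain 169.228.146.110
  169.228.0.0/17 (169.228.0.0 - 169.228.127.255) does not contain 169.228.146.110
Longest matching prefix is /15 -> next hop MPLS-PE.

MPLS-PE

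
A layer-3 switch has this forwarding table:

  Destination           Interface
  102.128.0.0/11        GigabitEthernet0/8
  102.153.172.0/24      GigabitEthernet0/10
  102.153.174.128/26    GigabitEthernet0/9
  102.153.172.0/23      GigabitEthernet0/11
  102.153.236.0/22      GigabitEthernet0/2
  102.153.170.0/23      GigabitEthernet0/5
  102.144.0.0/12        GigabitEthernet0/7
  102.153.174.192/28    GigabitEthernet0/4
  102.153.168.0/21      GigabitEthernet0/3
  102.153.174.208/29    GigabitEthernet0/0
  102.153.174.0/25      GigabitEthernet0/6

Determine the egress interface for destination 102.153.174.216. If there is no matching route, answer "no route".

Routes whose prefix contains 102.153.174.216:
  102.128.0.0/11 (102.128.0.0 - 102.159.255.255) -> GigabitEthernet0/8
  102.144.0.0/12 (102.144.0.0 - 102.159.255.255) -> GigabitEthernet0/7
  102.153.168.0/21 (102.153.168.0 - 102.153.175.255) -> GigabitEthernet0/3
More-specific entries that do NOT match:
  102.153.174.208/29 (102.153.174.208 - 102.153.174.215) does not contain 102.153.174.216
  102.153.174.192/28 (102.153.174.192 - 102.153.174.207) does not contain 102.153.174.216
  102.153.174.128/26 (102.153.174.128 - 102.153.174.191) does not contain 102.153.174.216
  102.153.174.0/25 (102.153.174.0 - 102.153.174.127) does not contain 102.153.174.216
  102.153.172.0/24 (102.153.172.0 - 102.153.172.255) does not contain 102.153.174.216
  102.153.172.0/23 (102.153.172.0 - 102.153.173.255) does not contain 102.153.174.216
  102.153.170.0/23 (102.153.170.0 - 102.153.171.255) does not contain 102.153.174.216
  102.153.236.0/22 (102.153.236.0 - 102.153.239.255) does not contain 102.153.174.216
Longest matching prefix is /21 -> interface GigabitEthernet0/3.

GigabitEthernet0/3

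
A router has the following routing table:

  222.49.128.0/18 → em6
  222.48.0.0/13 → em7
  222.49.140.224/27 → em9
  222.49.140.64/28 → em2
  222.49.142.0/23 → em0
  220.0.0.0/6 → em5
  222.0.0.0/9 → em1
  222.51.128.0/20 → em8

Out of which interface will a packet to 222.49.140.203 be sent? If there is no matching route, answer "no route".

Routes whose prefix contains 222.49.140.203:
  220.0.0.0/6 (220.0.0.0 - 223.255.255.255) -> em5
  222.0.0.0/9 (222.0.0.0 - 222.127.255.255) -> em1
  222.48.0.0/13 (222.48.0.0 - 222.55.255.255) -> em7
  222.49.128.0/18 (222.49.128.0 - 222.49.191.255) -> em6
More-specific entries that do NOT match:
  222.49.140.64/28 (222.49.140.64 - 222.49.140.79) does not contain 222.49.140.203
  222.49.140.224/27 (222.49.140.224 - 222.49.140.255) does not contain 222.49.140.203
  222.49.142.0/23 (222.49.142.0 - 222.49.143.255) does not contain 222.49.140.203
  222.51.128.0/20 (222.51.128.0 - 222.51.143.255) does not contain 222.49.140.203
Longest matching prefix is /18 -> interface em6.

em6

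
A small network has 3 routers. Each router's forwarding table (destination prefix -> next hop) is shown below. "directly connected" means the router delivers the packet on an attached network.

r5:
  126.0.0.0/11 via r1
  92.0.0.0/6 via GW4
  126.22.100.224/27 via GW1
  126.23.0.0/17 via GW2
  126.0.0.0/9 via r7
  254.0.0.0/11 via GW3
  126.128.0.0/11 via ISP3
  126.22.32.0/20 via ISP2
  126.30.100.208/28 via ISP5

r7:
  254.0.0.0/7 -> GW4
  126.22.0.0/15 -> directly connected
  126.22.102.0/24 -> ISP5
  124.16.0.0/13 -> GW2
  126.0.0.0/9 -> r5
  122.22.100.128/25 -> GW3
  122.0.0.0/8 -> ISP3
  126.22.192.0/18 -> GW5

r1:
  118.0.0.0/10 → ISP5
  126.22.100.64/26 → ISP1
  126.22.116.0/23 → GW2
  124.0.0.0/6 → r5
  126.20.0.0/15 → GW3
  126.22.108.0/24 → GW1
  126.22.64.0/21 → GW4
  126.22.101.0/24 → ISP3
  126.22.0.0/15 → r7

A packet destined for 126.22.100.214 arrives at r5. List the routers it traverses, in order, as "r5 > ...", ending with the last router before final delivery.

At r5: longest match for 126.22.100.214 is 126.0.0.0/11 -> r1
At r1: longest match for 126.22.100.214 is 126.22.0.0/15 -> r7
At r7: longest match for 126.22.100.214 is 126.22.0.0/15 -> directly connected

r5 > r1 > r7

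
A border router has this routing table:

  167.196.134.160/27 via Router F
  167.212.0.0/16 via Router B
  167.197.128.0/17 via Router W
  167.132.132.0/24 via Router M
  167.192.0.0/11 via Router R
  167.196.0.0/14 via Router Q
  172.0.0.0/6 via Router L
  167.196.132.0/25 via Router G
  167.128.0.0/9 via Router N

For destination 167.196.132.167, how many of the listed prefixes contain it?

3

Prefixes containing 167.196.132.167:
  167.128.0.0/9 (167.128.0.0 - 167.255.255.255)
  167.192.0.0/11 (167.192.0.0 - 167.223.255.255)
  167.196.0.0/14 (167.196.0.0 - 167.199.255.255)
Total matching entries: 3.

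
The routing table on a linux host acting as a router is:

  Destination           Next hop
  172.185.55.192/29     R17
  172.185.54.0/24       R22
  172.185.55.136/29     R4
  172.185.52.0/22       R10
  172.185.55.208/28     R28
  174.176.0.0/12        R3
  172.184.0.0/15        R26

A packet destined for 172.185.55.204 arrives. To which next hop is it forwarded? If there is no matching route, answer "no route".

R10

Routes whose prefix contains 172.185.55.204:
  172.184.0.0/15 (172.184.0.0 - 172.185.255.255) -> R26
  172.185.52.0/22 (172.185.52.0 - 172.185.55.255) -> R10
More-specific entries that do NOT match:
  172.185.55.192/29 (172.185.55.192 - 172.185.55.199) does not contain 172.185.55.204
  172.185.55.136/29 (172.185.55.136 - 172.185.55.143) does not contain 172.185.55.204
  172.185.55.208/28 (172.185.55.208 - 172.185.55.223) does not contain 172.185.55.204
  172.185.54.0/24 (172.185.54.0 - 172.185.54.255) does not contain 172.185.55.204
Longest matching prefix is /22 -> next hop R10.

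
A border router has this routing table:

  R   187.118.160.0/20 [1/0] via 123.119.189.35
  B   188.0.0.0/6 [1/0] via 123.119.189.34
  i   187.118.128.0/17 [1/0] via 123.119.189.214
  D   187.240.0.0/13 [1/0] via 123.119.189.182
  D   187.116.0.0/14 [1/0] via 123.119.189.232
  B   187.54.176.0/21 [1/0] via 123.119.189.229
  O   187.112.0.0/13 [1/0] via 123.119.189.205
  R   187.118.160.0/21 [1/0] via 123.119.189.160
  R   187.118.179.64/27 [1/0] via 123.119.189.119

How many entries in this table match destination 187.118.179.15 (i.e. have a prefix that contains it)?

Prefixes containing 187.118.179.15:
  187.112.0.0/13 (187.112.0.0 - 187.119.255.255)
  187.116.0.0/14 (187.116.0.0 - 187.119.255.255)
  187.118.128.0/17 (187.118.128.0 - 187.118.255.255)
Total matching entries: 3.

3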